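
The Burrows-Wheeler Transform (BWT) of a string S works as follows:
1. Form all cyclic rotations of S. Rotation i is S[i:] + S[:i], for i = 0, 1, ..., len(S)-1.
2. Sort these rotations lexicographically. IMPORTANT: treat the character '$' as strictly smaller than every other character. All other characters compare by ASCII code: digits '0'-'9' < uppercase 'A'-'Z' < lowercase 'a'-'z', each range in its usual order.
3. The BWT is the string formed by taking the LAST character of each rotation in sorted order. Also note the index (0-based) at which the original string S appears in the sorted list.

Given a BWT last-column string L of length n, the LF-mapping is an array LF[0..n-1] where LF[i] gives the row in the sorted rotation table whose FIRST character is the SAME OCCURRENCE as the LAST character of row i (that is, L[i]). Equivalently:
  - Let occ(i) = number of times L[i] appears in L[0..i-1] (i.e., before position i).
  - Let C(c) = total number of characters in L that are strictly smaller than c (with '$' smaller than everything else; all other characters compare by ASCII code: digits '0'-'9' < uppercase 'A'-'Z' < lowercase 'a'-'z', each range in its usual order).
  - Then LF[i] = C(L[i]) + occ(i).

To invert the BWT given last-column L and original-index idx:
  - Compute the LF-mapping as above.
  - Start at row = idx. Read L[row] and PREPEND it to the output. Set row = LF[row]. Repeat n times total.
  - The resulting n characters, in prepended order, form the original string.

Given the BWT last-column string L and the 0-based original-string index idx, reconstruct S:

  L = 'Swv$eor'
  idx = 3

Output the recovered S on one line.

LF mapping: 1 6 5 0 2 3 4
Walk LF starting at row 3, prepending L[row]:
  step 1: row=3, L[3]='$', prepend. Next row=LF[3]=0
  step 2: row=0, L[0]='S', prepend. Next row=LF[0]=1
  step 3: row=1, L[1]='w', prepend. Next row=LF[1]=6
  step 4: row=6, L[6]='r', prepend. Next row=LF[6]=4
  step 5: row=4, L[4]='e', prepend. Next row=LF[4]=2
  step 6: row=2, L[2]='v', prepend. Next row=LF[2]=5
  step 7: row=5, L[5]='o', prepend. Next row=LF[5]=3
Reversed output: overwS$

Answer: overwS$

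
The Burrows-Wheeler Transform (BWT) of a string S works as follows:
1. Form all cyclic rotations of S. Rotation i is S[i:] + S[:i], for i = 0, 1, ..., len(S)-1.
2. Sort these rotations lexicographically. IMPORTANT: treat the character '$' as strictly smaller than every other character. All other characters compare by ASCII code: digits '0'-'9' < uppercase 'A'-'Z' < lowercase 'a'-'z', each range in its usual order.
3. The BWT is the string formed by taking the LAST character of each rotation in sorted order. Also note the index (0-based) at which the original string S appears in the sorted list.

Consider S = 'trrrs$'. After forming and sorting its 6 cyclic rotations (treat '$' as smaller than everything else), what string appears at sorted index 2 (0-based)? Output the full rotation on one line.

Answer: rrs$tr

Derivation:
All 6 rotations (rotation i = S[i:]+S[:i]):
  rot[0] = trrrs$
  rot[1] = rrrs$t
  rot[2] = rrs$tr
  rot[3] = rs$trr
  rot[4] = s$trrr
  rot[5] = $trrrs
Sorted (with $ < everything):
  sorted[0] = $trrrs
  sorted[1] = rrrs$t
  sorted[2] = rrs$tr
  sorted[3] = rs$trr
  sorted[4] = s$trrr
  sorted[5] = trrrs$
sorted[2] = rrs$tr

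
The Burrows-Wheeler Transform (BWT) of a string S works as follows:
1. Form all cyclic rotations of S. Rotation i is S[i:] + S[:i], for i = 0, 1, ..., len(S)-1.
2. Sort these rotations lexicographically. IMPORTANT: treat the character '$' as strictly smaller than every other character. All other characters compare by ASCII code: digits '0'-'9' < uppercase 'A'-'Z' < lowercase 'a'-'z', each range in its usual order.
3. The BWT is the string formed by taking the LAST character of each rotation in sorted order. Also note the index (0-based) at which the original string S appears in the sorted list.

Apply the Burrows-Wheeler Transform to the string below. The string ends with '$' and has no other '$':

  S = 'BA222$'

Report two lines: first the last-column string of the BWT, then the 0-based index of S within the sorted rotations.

All 6 rotations (rotation i = S[i:]+S[:i]):
  rot[0] = BA222$
  rot[1] = A222$B
  rot[2] = 222$BA
  rot[3] = 22$BA2
  rot[4] = 2$BA22
  rot[5] = $BA222
Sorted (with $ < everything):
  sorted[0] = $BA222  (last char: '2')
  sorted[1] = 2$BA22  (last char: '2')
  sorted[2] = 22$BA2  (last char: '2')
  sorted[3] = 222$BA  (last char: 'A')
  sorted[4] = A222$B  (last char: 'B')
  sorted[5] = BA222$  (last char: '$')
Last column: 222AB$
Original string S is at sorted index 5

Answer: 222AB$
5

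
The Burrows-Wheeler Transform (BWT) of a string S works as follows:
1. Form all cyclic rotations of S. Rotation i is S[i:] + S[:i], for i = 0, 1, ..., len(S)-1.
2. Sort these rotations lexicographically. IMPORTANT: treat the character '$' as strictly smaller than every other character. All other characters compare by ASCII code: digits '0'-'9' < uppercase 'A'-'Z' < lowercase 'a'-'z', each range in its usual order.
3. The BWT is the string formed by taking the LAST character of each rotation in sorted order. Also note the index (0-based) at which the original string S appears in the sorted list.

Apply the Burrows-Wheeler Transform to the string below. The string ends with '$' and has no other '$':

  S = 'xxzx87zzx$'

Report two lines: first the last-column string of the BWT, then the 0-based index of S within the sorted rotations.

Answer: x8xzz$xzx7
5

Derivation:
All 10 rotations (rotation i = S[i:]+S[:i]):
  rot[0] = xxzx87zzx$
  rot[1] = xzx87zzx$x
  rot[2] = zx87zzx$xx
  rot[3] = x87zzx$xxz
  rot[4] = 87zzx$xxzx
  rot[5] = 7zzx$xxzx8
  rot[6] = zzx$xxzx87
  rot[7] = zx$xxzx87z
  rot[8] = x$xxzx87zz
  rot[9] = $xxzx87zzx
Sorted (with $ < everything):
  sorted[0] = $xxzx87zzx  (last char: 'x')
  sorted[1] = 7zzx$xxzx8  (last char: '8')
  sorted[2] = 87zzx$xxzx  (last char: 'x')
  sorted[3] = x$xxzx87zz  (last char: 'z')
  sorted[4] = x87zzx$xxz  (last char: 'z')
  sorted[5] = xxzx87zzx$  (last char: '$')
  sorted[6] = xzx87zzx$x  (last char: 'x')
  sorted[7] = zx$xxzx87z  (last char: 'z')
  sorted[8] = zx87zzx$xx  (last char: 'x')
  sorted[9] = zzx$xxzx87  (last char: '7')
Last column: x8xzz$xzx7
Original string S is at sorted index 5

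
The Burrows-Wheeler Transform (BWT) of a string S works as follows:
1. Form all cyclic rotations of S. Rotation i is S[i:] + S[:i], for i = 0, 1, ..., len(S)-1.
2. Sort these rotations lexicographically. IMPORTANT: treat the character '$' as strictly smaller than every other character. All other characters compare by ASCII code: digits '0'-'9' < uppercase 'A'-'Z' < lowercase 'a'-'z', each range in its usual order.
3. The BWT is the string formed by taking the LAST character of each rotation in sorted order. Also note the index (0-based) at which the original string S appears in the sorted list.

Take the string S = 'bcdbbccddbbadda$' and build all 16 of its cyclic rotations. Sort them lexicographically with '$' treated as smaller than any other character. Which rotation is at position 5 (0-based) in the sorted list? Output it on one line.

Answer: bbccddbbadda$bcd

Derivation:
All 16 rotations (rotation i = S[i:]+S[:i]):
  rot[0] = bcdbbccddbbadda$
  rot[1] = cdbbccddbbadda$b
  rot[2] = dbbccddbbadda$bc
  rot[3] = bbccddbbadda$bcd
  rot[4] = bccddbbadda$bcdb
  rot[5] = ccddbbadda$bcdbb
  rot[6] = cddbbadda$bcdbbc
  rot[7] = ddbbadda$bcdbbcc
  rot[8] = dbbadda$bcdbbccd
  rot[9] = bbadda$bcdbbccdd
  rot[10] = badda$bcdbbccddb
  rot[11] = adda$bcdbbccddbb
  rot[12] = dda$bcdbbccddbba
  rot[13] = da$bcdbbccddbbad
  rot[14] = a$bcdbbccddbbadd
  rot[15] = $bcdbbccddbbadda
Sorted (with $ < everything):
  sorted[0] = $bcdbbccddbbadda
  sorted[1] = a$bcdbbccddbbadd
  sorted[2] = adda$bcdbbccddbb
  sorted[3] = badda$bcdbbccddb
  sorted[4] = bbadda$bcdbbccdd
  sorted[5] = bbccddbbadda$bcd
  sorted[6] = bccddbbadda$bcdb
  sorted[7] = bcdbbccddbbadda$
  sorted[8] = ccddbbadda$bcdbb
  sorted[9] = cdbbccddbbadda$b
  sorted[10] = cddbbadda$bcdbbc
  sorted[11] = da$bcdbbccddbbad
  sorted[12] = dbbadda$bcdbbccd
  sorted[13] = dbbccddbbadda$bc
  sorted[14] = dda$bcdbbccddbba
  sorted[15] = ddbbadda$bcdbbcc
sorted[5] = bbccddbbadda$bcd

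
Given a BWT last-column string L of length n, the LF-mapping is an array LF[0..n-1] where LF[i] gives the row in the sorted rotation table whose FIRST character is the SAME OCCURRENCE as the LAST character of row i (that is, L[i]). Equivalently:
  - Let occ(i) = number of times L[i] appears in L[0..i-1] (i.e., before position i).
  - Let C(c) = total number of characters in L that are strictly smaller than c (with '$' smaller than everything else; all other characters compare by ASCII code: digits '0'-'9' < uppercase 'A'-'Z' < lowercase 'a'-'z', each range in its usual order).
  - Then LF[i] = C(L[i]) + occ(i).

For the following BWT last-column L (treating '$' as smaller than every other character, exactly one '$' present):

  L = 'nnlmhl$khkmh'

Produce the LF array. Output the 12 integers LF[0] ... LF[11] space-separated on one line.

Char counts: '$':1, 'h':3, 'k':2, 'l':2, 'm':2, 'n':2
C (first-col start): C('$')=0, C('h')=1, C('k')=4, C('l')=6, C('m')=8, C('n')=10
L[0]='n': occ=0, LF[0]=C('n')+0=10+0=10
L[1]='n': occ=1, LF[1]=C('n')+1=10+1=11
L[2]='l': occ=0, LF[2]=C('l')+0=6+0=6
L[3]='m': occ=0, LF[3]=C('m')+0=8+0=8
L[4]='h': occ=0, LF[4]=C('h')+0=1+0=1
L[5]='l': occ=1, LF[5]=C('l')+1=6+1=7
L[6]='$': occ=0, LF[6]=C('$')+0=0+0=0
L[7]='k': occ=0, LF[7]=C('k')+0=4+0=4
L[8]='h': occ=1, LF[8]=C('h')+1=1+1=2
L[9]='k': occ=1, LF[9]=C('k')+1=4+1=5
L[10]='m': occ=1, LF[10]=C('m')+1=8+1=9
L[11]='h': occ=2, LF[11]=C('h')+2=1+2=3

Answer: 10 11 6 8 1 7 0 4 2 5 9 3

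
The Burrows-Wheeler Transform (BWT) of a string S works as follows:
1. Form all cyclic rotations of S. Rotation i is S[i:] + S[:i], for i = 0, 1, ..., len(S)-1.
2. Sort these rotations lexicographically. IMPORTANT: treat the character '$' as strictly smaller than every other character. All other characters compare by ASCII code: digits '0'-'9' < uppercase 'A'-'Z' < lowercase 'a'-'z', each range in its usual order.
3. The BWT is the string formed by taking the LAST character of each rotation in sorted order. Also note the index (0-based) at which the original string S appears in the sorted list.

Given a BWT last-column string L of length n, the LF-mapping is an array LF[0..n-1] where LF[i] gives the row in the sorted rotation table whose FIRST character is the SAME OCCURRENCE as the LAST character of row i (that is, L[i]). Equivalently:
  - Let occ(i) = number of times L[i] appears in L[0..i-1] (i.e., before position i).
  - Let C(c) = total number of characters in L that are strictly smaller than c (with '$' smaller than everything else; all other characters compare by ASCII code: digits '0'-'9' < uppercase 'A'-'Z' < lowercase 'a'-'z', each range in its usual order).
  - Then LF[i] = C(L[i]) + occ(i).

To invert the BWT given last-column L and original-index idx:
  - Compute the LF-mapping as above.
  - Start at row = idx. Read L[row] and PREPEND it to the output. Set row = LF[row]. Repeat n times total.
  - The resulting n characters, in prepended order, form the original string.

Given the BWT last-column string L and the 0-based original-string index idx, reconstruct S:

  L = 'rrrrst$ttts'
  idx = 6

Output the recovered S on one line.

Answer: sttttsrrrr$

Derivation:
LF mapping: 1 2 3 4 5 7 0 8 9 10 6
Walk LF starting at row 6, prepending L[row]:
  step 1: row=6, L[6]='$', prepend. Next row=LF[6]=0
  step 2: row=0, L[0]='r', prepend. Next row=LF[0]=1
  step 3: row=1, L[1]='r', prepend. Next row=LF[1]=2
  step 4: row=2, L[2]='r', prepend. Next row=LF[2]=3
  step 5: row=3, L[3]='r', prepend. Next row=LF[3]=4
  step 6: row=4, L[4]='s', prepend. Next row=LF[4]=5
  step 7: row=5, L[5]='t', prepend. Next row=LF[5]=7
  step 8: row=7, L[7]='t', prepend. Next row=LF[7]=8
  step 9: row=8, L[8]='t', prepend. Next row=LF[8]=9
  step 10: row=9, L[9]='t', prepend. Next row=LF[9]=10
  step 11: row=10, L[10]='s', prepend. Next row=LF[10]=6
Reversed output: sttttsrrrr$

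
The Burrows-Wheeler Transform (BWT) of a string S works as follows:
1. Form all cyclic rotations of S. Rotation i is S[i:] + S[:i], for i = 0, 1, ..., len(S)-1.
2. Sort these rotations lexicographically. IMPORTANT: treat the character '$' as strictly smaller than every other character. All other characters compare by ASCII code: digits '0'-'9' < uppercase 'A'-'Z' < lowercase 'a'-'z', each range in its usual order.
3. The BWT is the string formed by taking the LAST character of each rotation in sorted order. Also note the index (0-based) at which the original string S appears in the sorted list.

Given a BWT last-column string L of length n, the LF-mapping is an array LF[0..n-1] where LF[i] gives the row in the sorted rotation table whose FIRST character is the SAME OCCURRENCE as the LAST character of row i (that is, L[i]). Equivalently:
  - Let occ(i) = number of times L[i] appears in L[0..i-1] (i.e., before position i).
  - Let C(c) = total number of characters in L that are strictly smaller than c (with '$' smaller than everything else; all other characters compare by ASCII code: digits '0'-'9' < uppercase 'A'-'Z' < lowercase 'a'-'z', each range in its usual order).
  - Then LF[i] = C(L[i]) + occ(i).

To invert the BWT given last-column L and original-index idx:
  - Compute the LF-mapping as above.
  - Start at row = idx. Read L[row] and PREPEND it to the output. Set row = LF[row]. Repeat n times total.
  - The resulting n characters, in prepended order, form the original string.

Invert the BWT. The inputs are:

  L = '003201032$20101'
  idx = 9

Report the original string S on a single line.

LF mapping: 1 2 13 10 3 7 4 14 11 0 12 5 8 6 9
Walk LF starting at row 9, prepending L[row]:
  step 1: row=9, L[9]='$', prepend. Next row=LF[9]=0
  step 2: row=0, L[0]='0', prepend. Next row=LF[0]=1
  step 3: row=1, L[1]='0', prepend. Next row=LF[1]=2
  step 4: row=2, L[2]='3', prepend. Next row=LF[2]=13
  step 5: row=13, L[13]='0', prepend. Next row=LF[13]=6
  step 6: row=6, L[6]='0', prepend. Next row=LF[6]=4
  step 7: row=4, L[4]='0', prepend. Next row=LF[4]=3
  step 8: row=3, L[3]='2', prepend. Next row=LF[3]=10
  step 9: row=10, L[10]='2', prepend. Next row=LF[10]=12
  step 10: row=12, L[12]='1', prepend. Next row=LF[12]=8
  step 11: row=8, L[8]='2', prepend. Next row=LF[8]=11
  step 12: row=11, L[11]='0', prepend. Next row=LF[11]=5
  step 13: row=5, L[5]='1', prepend. Next row=LF[5]=7
  step 14: row=7, L[7]='3', prepend. Next row=LF[7]=14
  step 15: row=14, L[14]='1', prepend. Next row=LF[14]=9
Reversed output: 13102122000300$

Answer: 13102122000300$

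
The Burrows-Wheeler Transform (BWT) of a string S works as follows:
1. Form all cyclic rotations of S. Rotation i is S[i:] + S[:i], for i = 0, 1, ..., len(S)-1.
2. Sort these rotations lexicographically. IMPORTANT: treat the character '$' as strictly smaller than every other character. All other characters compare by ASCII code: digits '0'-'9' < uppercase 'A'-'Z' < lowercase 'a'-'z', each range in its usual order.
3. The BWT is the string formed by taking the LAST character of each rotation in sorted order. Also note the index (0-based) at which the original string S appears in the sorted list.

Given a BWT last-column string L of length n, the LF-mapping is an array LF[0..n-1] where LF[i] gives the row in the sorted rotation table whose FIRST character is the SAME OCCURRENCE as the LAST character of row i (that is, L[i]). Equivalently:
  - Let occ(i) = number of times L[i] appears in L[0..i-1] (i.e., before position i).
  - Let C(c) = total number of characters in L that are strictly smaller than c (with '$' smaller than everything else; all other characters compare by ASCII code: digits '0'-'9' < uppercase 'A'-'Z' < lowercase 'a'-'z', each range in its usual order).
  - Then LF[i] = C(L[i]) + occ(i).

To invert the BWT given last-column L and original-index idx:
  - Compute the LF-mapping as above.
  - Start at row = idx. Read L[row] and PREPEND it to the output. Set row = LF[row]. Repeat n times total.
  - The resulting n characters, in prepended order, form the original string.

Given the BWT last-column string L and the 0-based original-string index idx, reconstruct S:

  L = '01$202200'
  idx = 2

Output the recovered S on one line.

Answer: 00220210$

Derivation:
LF mapping: 1 5 0 6 2 7 8 3 4
Walk LF starting at row 2, prepending L[row]:
  step 1: row=2, L[2]='$', prepend. Next row=LF[2]=0
  step 2: row=0, L[0]='0', prepend. Next row=LF[0]=1
  step 3: row=1, L[1]='1', prepend. Next row=LF[1]=5
  step 4: row=5, L[5]='2', prepend. Next row=LF[5]=7
  step 5: row=7, L[7]='0', prepend. Next row=LF[7]=3
  step 6: row=3, L[3]='2', prepend. Next row=LF[3]=6
  step 7: row=6, L[6]='2', prepend. Next row=LF[6]=8
  step 8: row=8, L[8]='0', prepend. Next row=LF[8]=4
  step 9: row=4, L[4]='0', prepend. Next row=LF[4]=2
Reversed output: 00220210$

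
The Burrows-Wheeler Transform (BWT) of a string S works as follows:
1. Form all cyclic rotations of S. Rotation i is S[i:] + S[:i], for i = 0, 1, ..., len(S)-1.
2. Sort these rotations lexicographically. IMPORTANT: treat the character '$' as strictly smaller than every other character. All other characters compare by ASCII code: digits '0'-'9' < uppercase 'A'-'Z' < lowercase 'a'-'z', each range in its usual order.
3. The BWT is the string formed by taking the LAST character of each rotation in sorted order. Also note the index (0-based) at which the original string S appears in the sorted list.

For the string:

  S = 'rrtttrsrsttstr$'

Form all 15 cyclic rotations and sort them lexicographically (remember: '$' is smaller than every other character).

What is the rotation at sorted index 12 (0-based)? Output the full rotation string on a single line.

Answer: ttrsrsttstr$rrt

Derivation:
All 15 rotations (rotation i = S[i:]+S[:i]):
  rot[0] = rrtttrsrsttstr$
  rot[1] = rtttrsrsttstr$r
  rot[2] = tttrsrsttstr$rr
  rot[3] = ttrsrsttstr$rrt
  rot[4] = trsrsttstr$rrtt
  rot[5] = rsrsttstr$rrttt
  rot[6] = srsttstr$rrtttr
  rot[7] = rsttstr$rrtttrs
  rot[8] = sttstr$rrtttrsr
  rot[9] = ttstr$rrtttrsrs
  rot[10] = tstr$rrtttrsrst
  rot[11] = str$rrtttrsrstt
  rot[12] = tr$rrtttrsrstts
  rot[13] = r$rrtttrsrsttst
  rot[14] = $rrtttrsrsttstr
Sorted (with $ < everything):
  sorted[0] = $rrtttrsrsttstr
  sorted[1] = r$rrtttrsrsttst
  sorted[2] = rrtttrsrsttstr$
  sorted[3] = rsrsttstr$rrttt
  sorted[4] = rsttstr$rrtttrs
  sorted[5] = rtttrsrsttstr$r
  sorted[6] = srsttstr$rrtttr
  sorted[7] = str$rrtttrsrstt
  sorted[8] = sttstr$rrtttrsr
  sorted[9] = tr$rrtttrsrstts
  sorted[10] = trsrsttstr$rrtt
  sorted[11] = tstr$rrtttrsrst
  sorted[12] = ttrsrsttstr$rrt
  sorted[13] = ttstr$rrtttrsrs
  sorted[14] = tttrsrsttstr$rr
sorted[12] = ttrsrsttstr$rrt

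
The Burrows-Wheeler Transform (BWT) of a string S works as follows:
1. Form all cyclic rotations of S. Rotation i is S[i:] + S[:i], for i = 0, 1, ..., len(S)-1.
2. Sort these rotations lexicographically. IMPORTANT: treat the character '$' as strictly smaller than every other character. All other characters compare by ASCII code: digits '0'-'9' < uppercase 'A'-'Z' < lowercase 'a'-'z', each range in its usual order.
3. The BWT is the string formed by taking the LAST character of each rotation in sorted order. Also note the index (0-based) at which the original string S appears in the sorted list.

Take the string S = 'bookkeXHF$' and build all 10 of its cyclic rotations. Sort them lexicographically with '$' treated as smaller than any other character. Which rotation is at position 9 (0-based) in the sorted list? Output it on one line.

Answer: ookkeXHF$b

Derivation:
All 10 rotations (rotation i = S[i:]+S[:i]):
  rot[0] = bookkeXHF$
  rot[1] = ookkeXHF$b
  rot[2] = okkeXHF$bo
  rot[3] = kkeXHF$boo
  rot[4] = keXHF$book
  rot[5] = eXHF$bookk
  rot[6] = XHF$bookke
  rot[7] = HF$bookkeX
  rot[8] = F$bookkeXH
  rot[9] = $bookkeXHF
Sorted (with $ < everything):
  sorted[0] = $bookkeXHF
  sorted[1] = F$bookkeXH
  sorted[2] = HF$bookkeX
  sorted[3] = XHF$bookke
  sorted[4] = bookkeXHF$
  sorted[5] = eXHF$bookk
  sorted[6] = keXHF$book
  sorted[7] = kkeXHF$boo
  sorted[8] = okkeXHF$bo
  sorted[9] = ookkeXHF$b
sorted[9] = ookkeXHF$b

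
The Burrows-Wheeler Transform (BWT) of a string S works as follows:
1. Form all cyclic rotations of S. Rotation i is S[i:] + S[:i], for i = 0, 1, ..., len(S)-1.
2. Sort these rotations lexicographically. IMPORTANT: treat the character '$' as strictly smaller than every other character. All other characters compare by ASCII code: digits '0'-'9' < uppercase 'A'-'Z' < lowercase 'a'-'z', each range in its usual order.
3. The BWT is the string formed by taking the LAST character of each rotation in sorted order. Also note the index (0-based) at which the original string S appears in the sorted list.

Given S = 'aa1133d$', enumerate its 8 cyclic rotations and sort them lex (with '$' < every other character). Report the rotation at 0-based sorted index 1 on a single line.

All 8 rotations (rotation i = S[i:]+S[:i]):
  rot[0] = aa1133d$
  rot[1] = a1133d$a
  rot[2] = 1133d$aa
  rot[3] = 133d$aa1
  rot[4] = 33d$aa11
  rot[5] = 3d$aa113
  rot[6] = d$aa1133
  rot[7] = $aa1133d
Sorted (with $ < everything):
  sorted[0] = $aa1133d
  sorted[1] = 1133d$aa
  sorted[2] = 133d$aa1
  sorted[3] = 33d$aa11
  sorted[4] = 3d$aa113
  sorted[5] = a1133d$a
  sorted[6] = aa1133d$
  sorted[7] = d$aa1133
sorted[1] = 1133d$aa

Answer: 1133d$aa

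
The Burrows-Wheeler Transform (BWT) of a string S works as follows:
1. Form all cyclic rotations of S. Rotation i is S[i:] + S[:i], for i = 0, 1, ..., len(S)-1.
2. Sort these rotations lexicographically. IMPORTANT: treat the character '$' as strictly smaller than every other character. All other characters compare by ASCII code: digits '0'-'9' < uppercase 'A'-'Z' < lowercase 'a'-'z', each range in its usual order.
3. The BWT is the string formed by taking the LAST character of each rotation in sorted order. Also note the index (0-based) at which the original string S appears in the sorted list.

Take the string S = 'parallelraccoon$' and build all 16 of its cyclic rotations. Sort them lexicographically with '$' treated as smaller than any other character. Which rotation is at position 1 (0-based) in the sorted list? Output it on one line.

All 16 rotations (rotation i = S[i:]+S[:i]):
  rot[0] = parallelraccoon$
  rot[1] = arallelraccoon$p
  rot[2] = rallelraccoon$pa
  rot[3] = allelraccoon$par
  rot[4] = llelraccoon$para
  rot[5] = lelraccoon$paral
  rot[6] = elraccoon$parall
  rot[7] = lraccoon$paralle
  rot[8] = raccoon$parallel
  rot[9] = accoon$parallelr
  rot[10] = ccoon$parallelra
  rot[11] = coon$parallelrac
  rot[12] = oon$parallelracc
  rot[13] = on$parallelracco
  rot[14] = n$parallelraccoo
  rot[15] = $parallelraccoon
Sorted (with $ < everything):
  sorted[0] = $parallelraccoon
  sorted[1] = accoon$parallelr
  sorted[2] = allelraccoon$par
  sorted[3] = arallelraccoon$p
  sorted[4] = ccoon$parallelra
  sorted[5] = coon$parallelrac
  sorted[6] = elraccoon$parall
  sorted[7] = lelraccoon$paral
  sorted[8] = llelraccoon$para
  sorted[9] = lraccoon$paralle
  sorted[10] = n$parallelraccoo
  sorted[11] = on$parallelracco
  sorted[12] = oon$parallelracc
  sorted[13] = parallelraccoon$
  sorted[14] = raccoon$parallel
  sorted[15] = rallelraccoon$pa
sorted[1] = accoon$parallelr

Answer: accoon$parallelr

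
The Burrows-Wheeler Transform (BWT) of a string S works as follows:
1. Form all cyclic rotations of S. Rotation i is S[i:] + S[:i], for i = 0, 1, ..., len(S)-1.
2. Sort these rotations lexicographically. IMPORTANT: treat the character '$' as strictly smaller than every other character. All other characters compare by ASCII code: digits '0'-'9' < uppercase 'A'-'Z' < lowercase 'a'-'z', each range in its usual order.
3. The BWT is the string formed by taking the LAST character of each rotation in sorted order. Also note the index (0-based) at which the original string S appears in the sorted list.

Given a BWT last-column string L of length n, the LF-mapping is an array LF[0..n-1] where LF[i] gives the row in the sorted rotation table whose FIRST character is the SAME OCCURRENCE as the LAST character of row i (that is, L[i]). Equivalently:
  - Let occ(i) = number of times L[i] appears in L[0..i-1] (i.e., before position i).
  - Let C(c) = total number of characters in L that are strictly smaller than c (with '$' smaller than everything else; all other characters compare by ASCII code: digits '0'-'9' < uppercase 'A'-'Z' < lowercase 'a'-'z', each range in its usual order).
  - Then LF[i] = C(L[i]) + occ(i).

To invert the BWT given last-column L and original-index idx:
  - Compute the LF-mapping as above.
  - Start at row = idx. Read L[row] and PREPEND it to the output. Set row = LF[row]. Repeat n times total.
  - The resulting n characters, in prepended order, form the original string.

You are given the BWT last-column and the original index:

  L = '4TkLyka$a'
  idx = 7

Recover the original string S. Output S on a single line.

Answer: kayakLT4$

Derivation:
LF mapping: 1 3 6 2 8 7 4 0 5
Walk LF starting at row 7, prepending L[row]:
  step 1: row=7, L[7]='$', prepend. Next row=LF[7]=0
  step 2: row=0, L[0]='4', prepend. Next row=LF[0]=1
  step 3: row=1, L[1]='T', prepend. Next row=LF[1]=3
  step 4: row=3, L[3]='L', prepend. Next row=LF[3]=2
  step 5: row=2, L[2]='k', prepend. Next row=LF[2]=6
  step 6: row=6, L[6]='a', prepend. Next row=LF[6]=4
  step 7: row=4, L[4]='y', prepend. Next row=LF[4]=8
  step 8: row=8, L[8]='a', prepend. Next row=LF[8]=5
  step 9: row=5, L[5]='k', prepend. Next row=LF[5]=7
Reversed output: kayakLT4$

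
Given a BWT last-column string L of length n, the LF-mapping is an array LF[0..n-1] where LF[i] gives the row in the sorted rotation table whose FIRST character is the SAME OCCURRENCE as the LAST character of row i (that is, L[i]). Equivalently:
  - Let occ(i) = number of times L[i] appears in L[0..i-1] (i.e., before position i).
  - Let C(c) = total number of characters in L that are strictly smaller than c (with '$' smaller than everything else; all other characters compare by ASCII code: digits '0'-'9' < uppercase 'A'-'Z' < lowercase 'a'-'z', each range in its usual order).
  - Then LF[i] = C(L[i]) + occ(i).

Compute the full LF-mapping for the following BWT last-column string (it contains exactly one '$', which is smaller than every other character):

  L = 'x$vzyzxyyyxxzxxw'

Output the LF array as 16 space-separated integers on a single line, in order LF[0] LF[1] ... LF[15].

Answer: 3 0 1 13 9 14 4 10 11 12 5 6 15 7 8 2

Derivation:
Char counts: '$':1, 'v':1, 'w':1, 'x':6, 'y':4, 'z':3
C (first-col start): C('$')=0, C('v')=1, C('w')=2, C('x')=3, C('y')=9, C('z')=13
L[0]='x': occ=0, LF[0]=C('x')+0=3+0=3
L[1]='$': occ=0, LF[1]=C('$')+0=0+0=0
L[2]='v': occ=0, LF[2]=C('v')+0=1+0=1
L[3]='z': occ=0, LF[3]=C('z')+0=13+0=13
L[4]='y': occ=0, LF[4]=C('y')+0=9+0=9
L[5]='z': occ=1, LF[5]=C('z')+1=13+1=14
L[6]='x': occ=1, LF[6]=C('x')+1=3+1=4
L[7]='y': occ=1, LF[7]=C('y')+1=9+1=10
L[8]='y': occ=2, LF[8]=C('y')+2=9+2=11
L[9]='y': occ=3, LF[9]=C('y')+3=9+3=12
L[10]='x': occ=2, LF[10]=C('x')+2=3+2=5
L[11]='x': occ=3, LF[11]=C('x')+3=3+3=6
L[12]='z': occ=2, LF[12]=C('z')+2=13+2=15
L[13]='x': occ=4, LF[13]=C('x')+4=3+4=7
L[14]='x': occ=5, LF[14]=C('x')+5=3+5=8
L[15]='w': occ=0, LF[15]=C('w')+0=2+0=2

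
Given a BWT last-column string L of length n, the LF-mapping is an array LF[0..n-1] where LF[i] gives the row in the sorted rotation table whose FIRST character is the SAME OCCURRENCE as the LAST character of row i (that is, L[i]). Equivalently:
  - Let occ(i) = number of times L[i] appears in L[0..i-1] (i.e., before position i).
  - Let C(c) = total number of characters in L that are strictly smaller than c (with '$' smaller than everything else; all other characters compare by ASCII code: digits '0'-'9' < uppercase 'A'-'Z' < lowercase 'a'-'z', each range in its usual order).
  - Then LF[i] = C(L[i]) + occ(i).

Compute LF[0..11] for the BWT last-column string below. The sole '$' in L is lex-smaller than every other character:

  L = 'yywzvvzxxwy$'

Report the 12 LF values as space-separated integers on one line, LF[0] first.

Answer: 7 8 3 10 1 2 11 5 6 4 9 0

Derivation:
Char counts: '$':1, 'v':2, 'w':2, 'x':2, 'y':3, 'z':2
C (first-col start): C('$')=0, C('v')=1, C('w')=3, C('x')=5, C('y')=7, C('z')=10
L[0]='y': occ=0, LF[0]=C('y')+0=7+0=7
L[1]='y': occ=1, LF[1]=C('y')+1=7+1=8
L[2]='w': occ=0, LF[2]=C('w')+0=3+0=3
L[3]='z': occ=0, LF[3]=C('z')+0=10+0=10
L[4]='v': occ=0, LF[4]=C('v')+0=1+0=1
L[5]='v': occ=1, LF[5]=C('v')+1=1+1=2
L[6]='z': occ=1, LF[6]=C('z')+1=10+1=11
L[7]='x': occ=0, LF[7]=C('x')+0=5+0=5
L[8]='x': occ=1, LF[8]=C('x')+1=5+1=6
L[9]='w': occ=1, LF[9]=C('w')+1=3+1=4
L[10]='y': occ=2, LF[10]=C('y')+2=7+2=9
L[11]='$': occ=0, LF[11]=C('$')+0=0+0=0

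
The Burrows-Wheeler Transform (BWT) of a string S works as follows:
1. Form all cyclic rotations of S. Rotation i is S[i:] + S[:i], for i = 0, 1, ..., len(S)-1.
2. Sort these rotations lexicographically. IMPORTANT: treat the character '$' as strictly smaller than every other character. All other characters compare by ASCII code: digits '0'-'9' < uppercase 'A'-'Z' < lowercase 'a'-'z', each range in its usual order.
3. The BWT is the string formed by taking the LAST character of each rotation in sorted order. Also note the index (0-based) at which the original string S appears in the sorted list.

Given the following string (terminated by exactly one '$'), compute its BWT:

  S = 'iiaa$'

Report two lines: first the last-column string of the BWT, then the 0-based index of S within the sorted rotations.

Answer: aaii$
4

Derivation:
All 5 rotations (rotation i = S[i:]+S[:i]):
  rot[0] = iiaa$
  rot[1] = iaa$i
  rot[2] = aa$ii
  rot[3] = a$iia
  rot[4] = $iiaa
Sorted (with $ < everything):
  sorted[0] = $iiaa  (last char: 'a')
  sorted[1] = a$iia  (last char: 'a')
  sorted[2] = aa$ii  (last char: 'i')
  sorted[3] = iaa$i  (last char: 'i')
  sorted[4] = iiaa$  (last char: '$')
Last column: aaii$
Original string S is at sorted index 4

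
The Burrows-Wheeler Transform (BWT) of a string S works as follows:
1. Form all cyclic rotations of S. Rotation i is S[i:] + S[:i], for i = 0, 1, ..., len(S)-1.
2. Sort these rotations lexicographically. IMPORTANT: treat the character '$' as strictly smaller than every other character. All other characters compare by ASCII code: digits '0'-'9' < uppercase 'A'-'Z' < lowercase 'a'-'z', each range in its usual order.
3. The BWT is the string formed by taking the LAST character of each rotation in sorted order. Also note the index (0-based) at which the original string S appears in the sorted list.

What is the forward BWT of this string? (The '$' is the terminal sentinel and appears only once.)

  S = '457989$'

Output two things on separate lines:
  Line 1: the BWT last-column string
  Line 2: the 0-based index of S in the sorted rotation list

Answer: 9$45987
1

Derivation:
All 7 rotations (rotation i = S[i:]+S[:i]):
  rot[0] = 457989$
  rot[1] = 57989$4
  rot[2] = 7989$45
  rot[3] = 989$457
  rot[4] = 89$4579
  rot[5] = 9$45798
  rot[6] = $457989
Sorted (with $ < everything):
  sorted[0] = $457989  (last char: '9')
  sorted[1] = 457989$  (last char: '$')
  sorted[2] = 57989$4  (last char: '4')
  sorted[3] = 7989$45  (last char: '5')
  sorted[4] = 89$4579  (last char: '9')
  sorted[5] = 9$45798  (last char: '8')
  sorted[6] = 989$457  (last char: '7')
Last column: 9$45987
Original string S is at sorted index 1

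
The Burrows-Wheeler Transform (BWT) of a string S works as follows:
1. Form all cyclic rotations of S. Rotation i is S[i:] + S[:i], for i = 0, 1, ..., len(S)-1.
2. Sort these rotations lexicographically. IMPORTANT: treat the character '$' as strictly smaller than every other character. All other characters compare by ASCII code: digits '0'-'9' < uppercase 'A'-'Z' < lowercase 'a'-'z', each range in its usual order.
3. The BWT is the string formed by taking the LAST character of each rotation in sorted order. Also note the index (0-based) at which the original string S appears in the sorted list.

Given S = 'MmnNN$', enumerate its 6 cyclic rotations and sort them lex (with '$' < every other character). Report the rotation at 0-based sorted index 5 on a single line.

All 6 rotations (rotation i = S[i:]+S[:i]):
  rot[0] = MmnNN$
  rot[1] = mnNN$M
  rot[2] = nNN$Mm
  rot[3] = NN$Mmn
  rot[4] = N$MmnN
  rot[5] = $MmnNN
Sorted (with $ < everything):
  sorted[0] = $MmnNN
  sorted[1] = MmnNN$
  sorted[2] = N$MmnN
  sorted[3] = NN$Mmn
  sorted[4] = mnNN$M
  sorted[5] = nNN$Mm
sorted[5] = nNN$Mm

Answer: nNN$Mm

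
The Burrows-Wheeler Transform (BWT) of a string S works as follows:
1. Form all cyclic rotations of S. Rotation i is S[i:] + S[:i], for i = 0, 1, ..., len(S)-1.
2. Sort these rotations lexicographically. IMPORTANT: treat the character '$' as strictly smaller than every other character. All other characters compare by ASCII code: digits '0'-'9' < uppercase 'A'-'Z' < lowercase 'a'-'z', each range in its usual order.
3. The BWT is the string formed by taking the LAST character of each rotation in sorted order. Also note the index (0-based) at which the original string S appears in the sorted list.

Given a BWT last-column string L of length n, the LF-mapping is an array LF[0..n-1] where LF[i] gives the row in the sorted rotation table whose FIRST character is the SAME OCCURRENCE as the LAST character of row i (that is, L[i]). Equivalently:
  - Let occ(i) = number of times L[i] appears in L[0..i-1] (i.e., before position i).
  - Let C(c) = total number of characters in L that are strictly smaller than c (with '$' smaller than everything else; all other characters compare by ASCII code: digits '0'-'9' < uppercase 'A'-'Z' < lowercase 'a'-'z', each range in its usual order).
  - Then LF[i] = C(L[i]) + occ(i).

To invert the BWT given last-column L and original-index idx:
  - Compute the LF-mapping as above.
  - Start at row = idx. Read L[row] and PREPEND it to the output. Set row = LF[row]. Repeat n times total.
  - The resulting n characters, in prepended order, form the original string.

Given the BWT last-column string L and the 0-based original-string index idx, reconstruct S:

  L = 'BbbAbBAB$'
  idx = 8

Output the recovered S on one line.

Answer: bBBbAbAB$

Derivation:
LF mapping: 3 6 7 1 8 4 2 5 0
Walk LF starting at row 8, prepending L[row]:
  step 1: row=8, L[8]='$', prepend. Next row=LF[8]=0
  step 2: row=0, L[0]='B', prepend. Next row=LF[0]=3
  step 3: row=3, L[3]='A', prepend. Next row=LF[3]=1
  step 4: row=1, L[1]='b', prepend. Next row=LF[1]=6
  step 5: row=6, L[6]='A', prepend. Next row=LF[6]=2
  step 6: row=2, L[2]='b', prepend. Next row=LF[2]=7
  step 7: row=7, L[7]='B', prepend. Next row=LF[7]=5
  step 8: row=5, L[5]='B', prepend. Next row=LF[5]=4
  step 9: row=4, L[4]='b', prepend. Next row=LF[4]=8
Reversed output: bBBbAbAB$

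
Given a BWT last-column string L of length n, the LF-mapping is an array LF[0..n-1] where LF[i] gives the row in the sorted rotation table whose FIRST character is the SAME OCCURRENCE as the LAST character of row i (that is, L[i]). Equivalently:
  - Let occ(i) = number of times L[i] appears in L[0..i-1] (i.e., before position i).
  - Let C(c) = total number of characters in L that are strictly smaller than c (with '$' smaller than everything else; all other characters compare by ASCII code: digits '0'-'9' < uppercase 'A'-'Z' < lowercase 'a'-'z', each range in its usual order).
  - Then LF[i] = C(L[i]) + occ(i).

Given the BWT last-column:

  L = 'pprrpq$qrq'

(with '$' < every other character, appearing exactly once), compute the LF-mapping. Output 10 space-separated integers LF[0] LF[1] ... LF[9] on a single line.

Char counts: '$':1, 'p':3, 'q':3, 'r':3
C (first-col start): C('$')=0, C('p')=1, C('q')=4, C('r')=7
L[0]='p': occ=0, LF[0]=C('p')+0=1+0=1
L[1]='p': occ=1, LF[1]=C('p')+1=1+1=2
L[2]='r': occ=0, LF[2]=C('r')+0=7+0=7
L[3]='r': occ=1, LF[3]=C('r')+1=7+1=8
L[4]='p': occ=2, LF[4]=C('p')+2=1+2=3
L[5]='q': occ=0, LF[5]=C('q')+0=4+0=4
L[6]='$': occ=0, LF[6]=C('$')+0=0+0=0
L[7]='q': occ=1, LF[7]=C('q')+1=4+1=5
L[8]='r': occ=2, LF[8]=C('r')+2=7+2=9
L[9]='q': occ=2, LF[9]=C('q')+2=4+2=6

Answer: 1 2 7 8 3 4 0 5 9 6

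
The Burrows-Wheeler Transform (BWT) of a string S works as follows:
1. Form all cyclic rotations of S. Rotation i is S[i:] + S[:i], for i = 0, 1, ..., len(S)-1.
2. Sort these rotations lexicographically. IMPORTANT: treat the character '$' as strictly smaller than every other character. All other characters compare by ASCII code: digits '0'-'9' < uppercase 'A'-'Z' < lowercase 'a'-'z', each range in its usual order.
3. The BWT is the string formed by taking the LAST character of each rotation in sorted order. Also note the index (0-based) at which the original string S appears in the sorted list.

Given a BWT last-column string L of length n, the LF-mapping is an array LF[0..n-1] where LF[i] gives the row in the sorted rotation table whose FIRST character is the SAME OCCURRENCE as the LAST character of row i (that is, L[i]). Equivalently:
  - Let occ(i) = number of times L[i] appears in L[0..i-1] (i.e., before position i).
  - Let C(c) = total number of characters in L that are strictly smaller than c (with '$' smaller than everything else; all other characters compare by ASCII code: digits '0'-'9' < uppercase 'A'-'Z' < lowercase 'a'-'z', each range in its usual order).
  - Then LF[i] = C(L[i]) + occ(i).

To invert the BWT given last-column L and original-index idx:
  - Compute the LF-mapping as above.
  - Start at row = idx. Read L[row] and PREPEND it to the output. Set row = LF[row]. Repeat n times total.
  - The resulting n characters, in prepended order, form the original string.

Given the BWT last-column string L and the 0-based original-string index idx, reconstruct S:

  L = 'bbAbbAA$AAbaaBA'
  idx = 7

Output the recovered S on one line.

Answer: BbAabAAAabAAbb$

Derivation:
LF mapping: 10 11 1 12 13 2 3 0 4 5 14 8 9 7 6
Walk LF starting at row 7, prepending L[row]:
  step 1: row=7, L[7]='$', prepend. Next row=LF[7]=0
  step 2: row=0, L[0]='b', prepend. Next row=LF[0]=10
  step 3: row=10, L[10]='b', prepend. Next row=LF[10]=14
  step 4: row=14, L[14]='A', prepend. Next row=LF[14]=6
  step 5: row=6, L[6]='A', prepend. Next row=LF[6]=3
  step 6: row=3, L[3]='b', prepend. Next row=LF[3]=12
  step 7: row=12, L[12]='a', prepend. Next row=LF[12]=9
  step 8: row=9, L[9]='A', prepend. Next row=LF[9]=5
  step 9: row=5, L[5]='A', prepend. Next row=LF[5]=2
  step 10: row=2, L[2]='A', prepend. Next row=LF[2]=1
  step 11: row=1, L[1]='b', prepend. Next row=LF[1]=11
  step 12: row=11, L[11]='a', prepend. Next row=LF[11]=8
  step 13: row=8, L[8]='A', prepend. Next row=LF[8]=4
  step 14: row=4, L[4]='b', prepend. Next row=LF[4]=13
  step 15: row=13, L[13]='B', prepend. Next row=LF[13]=7
Reversed output: BbAabAAAabAAbb$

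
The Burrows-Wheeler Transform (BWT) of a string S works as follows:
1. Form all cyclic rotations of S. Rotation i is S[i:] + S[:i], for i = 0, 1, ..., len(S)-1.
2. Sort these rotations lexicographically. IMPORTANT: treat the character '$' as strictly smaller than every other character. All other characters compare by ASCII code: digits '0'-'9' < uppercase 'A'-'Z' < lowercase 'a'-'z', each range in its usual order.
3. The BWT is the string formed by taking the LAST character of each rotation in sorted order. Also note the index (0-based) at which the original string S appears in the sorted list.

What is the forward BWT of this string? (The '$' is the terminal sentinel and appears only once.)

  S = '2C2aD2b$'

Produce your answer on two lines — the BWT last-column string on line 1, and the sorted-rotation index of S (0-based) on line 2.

All 8 rotations (rotation i = S[i:]+S[:i]):
  rot[0] = 2C2aD2b$
  rot[1] = C2aD2b$2
  rot[2] = 2aD2b$2C
  rot[3] = aD2b$2C2
  rot[4] = D2b$2C2a
  rot[5] = 2b$2C2aD
  rot[6] = b$2C2aD2
  rot[7] = $2C2aD2b
Sorted (with $ < everything):
  sorted[0] = $2C2aD2b  (last char: 'b')
  sorted[1] = 2C2aD2b$  (last char: '$')
  sorted[2] = 2aD2b$2C  (last char: 'C')
  sorted[3] = 2b$2C2aD  (last char: 'D')
  sorted[4] = C2aD2b$2  (last char: '2')
  sorted[5] = D2b$2C2a  (last char: 'a')
  sorted[6] = aD2b$2C2  (last char: '2')
  sorted[7] = b$2C2aD2  (last char: '2')
Last column: b$CD2a22
Original string S is at sorted index 1

Answer: b$CD2a22
1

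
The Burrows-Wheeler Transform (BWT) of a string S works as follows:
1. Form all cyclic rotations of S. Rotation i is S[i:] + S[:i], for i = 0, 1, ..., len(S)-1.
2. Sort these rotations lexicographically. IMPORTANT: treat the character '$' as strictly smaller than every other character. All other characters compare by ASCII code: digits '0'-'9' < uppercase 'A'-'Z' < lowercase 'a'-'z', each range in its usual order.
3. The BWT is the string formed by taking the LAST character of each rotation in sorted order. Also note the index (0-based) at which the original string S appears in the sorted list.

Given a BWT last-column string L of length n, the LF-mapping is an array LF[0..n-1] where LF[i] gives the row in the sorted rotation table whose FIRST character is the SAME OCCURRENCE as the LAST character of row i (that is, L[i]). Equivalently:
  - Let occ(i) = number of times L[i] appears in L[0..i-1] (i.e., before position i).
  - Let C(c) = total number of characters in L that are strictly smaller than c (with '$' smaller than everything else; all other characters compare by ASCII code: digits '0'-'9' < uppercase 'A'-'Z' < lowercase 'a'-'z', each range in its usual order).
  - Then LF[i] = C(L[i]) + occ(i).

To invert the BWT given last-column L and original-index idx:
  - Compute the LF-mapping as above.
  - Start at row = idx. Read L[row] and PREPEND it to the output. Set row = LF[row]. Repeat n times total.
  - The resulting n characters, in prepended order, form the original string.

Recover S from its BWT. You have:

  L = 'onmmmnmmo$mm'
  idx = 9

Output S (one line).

Answer: nmmonmmmmmo$

Derivation:
LF mapping: 10 8 1 2 3 9 4 5 11 0 6 7
Walk LF starting at row 9, prepending L[row]:
  step 1: row=9, L[9]='$', prepend. Next row=LF[9]=0
  step 2: row=0, L[0]='o', prepend. Next row=LF[0]=10
  step 3: row=10, L[10]='m', prepend. Next row=LF[10]=6
  step 4: row=6, L[6]='m', prepend. Next row=LF[6]=4
  step 5: row=4, L[4]='m', prepend. Next row=LF[4]=3
  step 6: row=3, L[3]='m', prepend. Next row=LF[3]=2
  step 7: row=2, L[2]='m', prepend. Next row=LF[2]=1
  step 8: row=1, L[1]='n', prepend. Next row=LF[1]=8
  step 9: row=8, L[8]='o', prepend. Next row=LF[8]=11
  step 10: row=11, L[11]='m', prepend. Next row=LF[11]=7
  step 11: row=7, L[7]='m', prepend. Next row=LF[7]=5
  step 12: row=5, L[5]='n', prepend. Next row=LF[5]=9
Reversed output: nmmonmmmmmo$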